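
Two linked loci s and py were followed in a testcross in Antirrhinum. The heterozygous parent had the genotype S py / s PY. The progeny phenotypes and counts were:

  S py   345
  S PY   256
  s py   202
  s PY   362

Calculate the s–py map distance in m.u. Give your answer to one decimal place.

39.3 m.u.

The recombinant classes are S PY and s py: 256 + 202 = 458.
Recombination frequency = 458/1165 = 0.3931 ≈ 39.3%, i.e. 39.3 m.u.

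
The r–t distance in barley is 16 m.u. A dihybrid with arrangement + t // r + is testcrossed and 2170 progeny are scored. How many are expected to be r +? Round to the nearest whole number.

A map distance of 16 m.u. corresponds to a recombination frequency of 0.160.
The F1 is + t / r +, so r + is a parental gamete class with expected frequency (1 − r)/2 = 0.840/2 = 0.4200.
Expected number = 0.4200 × 2170 = 911.40 ≈ 911.

911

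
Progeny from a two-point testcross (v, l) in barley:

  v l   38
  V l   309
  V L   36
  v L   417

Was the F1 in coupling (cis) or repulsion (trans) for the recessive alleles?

trans

The two most frequent classes are V l (309) and v L (417); these are the parental (non-recombinant) types.
So the F1 carried V l on one chromosome and v L on the other — the recessive alleles are on opposite chromosomes (trans / repulsion).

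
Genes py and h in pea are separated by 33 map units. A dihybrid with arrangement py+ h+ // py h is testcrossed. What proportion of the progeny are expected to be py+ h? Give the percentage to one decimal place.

16.5%

A map distance of 33 map units corresponds to a recombination frequency of 0.330.
The F1 is py+ h+ / py h, so py+ h is a recombinant gamete class with expected frequency r/2 = 0.330/2 = 0.1650.
That is 0.1650 = 16.5% of the progeny.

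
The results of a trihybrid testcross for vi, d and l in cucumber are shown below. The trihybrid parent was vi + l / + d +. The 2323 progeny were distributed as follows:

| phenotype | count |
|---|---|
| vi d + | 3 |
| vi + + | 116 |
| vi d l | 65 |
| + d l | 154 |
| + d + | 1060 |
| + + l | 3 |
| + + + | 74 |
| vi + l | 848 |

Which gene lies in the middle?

vi

The two rarest classes, + + l and vi d +, are the double crossovers. Comparing them with the parentals, only the vi allele has switched, so vi is the middle locus and the order is d – vi – l.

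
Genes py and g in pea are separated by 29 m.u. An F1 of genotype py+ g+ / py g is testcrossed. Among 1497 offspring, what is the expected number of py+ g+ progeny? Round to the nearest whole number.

A map distance of 29 m.u. corresponds to a recombination frequency of 0.290.
The F1 is py+ g+ / py g, so py+ g+ is a parental gamete class with expected frequency (1 − r)/2 = 0.710/2 = 0.3550.
Expected number = 0.3550 × 1497 = 531.43 ≈ 531.

531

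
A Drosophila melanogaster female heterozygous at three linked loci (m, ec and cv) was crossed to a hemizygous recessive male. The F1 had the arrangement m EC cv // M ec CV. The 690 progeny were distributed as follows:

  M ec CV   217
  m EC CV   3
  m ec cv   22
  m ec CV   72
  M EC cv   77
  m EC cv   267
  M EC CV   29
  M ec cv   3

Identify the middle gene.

cv

The two rarest classes, m EC CV and M ec cv, are the double crossovers. Comparing them with the parentals, only the cv allele has switched, so cv is the middle locus and the order is ec – cv – m.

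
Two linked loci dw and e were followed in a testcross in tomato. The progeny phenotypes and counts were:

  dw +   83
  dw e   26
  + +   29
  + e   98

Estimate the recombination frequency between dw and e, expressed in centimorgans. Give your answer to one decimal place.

The two most frequent classes, + e (98) and dw + (83), are the parental types, so the F1 was + e / dw +.
The recombinant classes are + + and dw e: 29 + 26 = 55.
Recombination frequency = 55/236 = 0.2331 ≈ 23.3%, i.e. 23.3 centimorgans.

23.3 centimorgans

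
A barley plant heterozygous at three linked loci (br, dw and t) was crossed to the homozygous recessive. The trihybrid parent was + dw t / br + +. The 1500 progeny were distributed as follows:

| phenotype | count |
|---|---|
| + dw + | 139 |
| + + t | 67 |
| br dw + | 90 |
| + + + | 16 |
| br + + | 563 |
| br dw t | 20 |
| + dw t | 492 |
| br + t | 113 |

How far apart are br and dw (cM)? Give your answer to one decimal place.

12.9 cM

The two rarest classes, br dw t and + + +, are the double crossovers. Comparing them with the parentals, only the br allele has switched, so br is the middle locus and the order is t – br – dw.
Crossovers in the br–dw interval produce the single-crossover classes + + t and br dw + (67 + 90 = 157) plus the double crossovers (36).
RF(br–dw) = (157 + 36) / 1500 = 193/1500 = 0.1287 → 12.9 cM.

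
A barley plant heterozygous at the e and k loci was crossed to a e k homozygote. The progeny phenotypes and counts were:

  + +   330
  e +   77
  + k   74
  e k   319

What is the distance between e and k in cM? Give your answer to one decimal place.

The two most frequent classes, + + (330) and e k (319), are the parental types, so the F1 was + + / e k.
The recombinant classes are + k and e +: 74 + 77 = 151.
Recombination frequency = 151/800 = 0.1888 ≈ 18.9%, i.e. 18.9 cM.

18.9 cM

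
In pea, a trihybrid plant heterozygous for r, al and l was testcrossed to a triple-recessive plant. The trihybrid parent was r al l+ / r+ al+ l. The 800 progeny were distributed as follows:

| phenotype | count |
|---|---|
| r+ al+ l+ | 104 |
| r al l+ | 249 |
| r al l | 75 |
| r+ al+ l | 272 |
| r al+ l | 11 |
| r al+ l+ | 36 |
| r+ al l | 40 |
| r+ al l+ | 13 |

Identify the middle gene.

The two rarest classes, r+ al l+ and r al+ l, are the double crossovers. Comparing them with the parentals, only the r allele has switched, so r is the middle locus and the order is al – r – l.

r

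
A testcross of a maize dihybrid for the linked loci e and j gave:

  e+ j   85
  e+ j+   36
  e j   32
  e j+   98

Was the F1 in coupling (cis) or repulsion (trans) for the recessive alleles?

trans

The two most frequent classes are e+ j (85) and e j+ (98); these are the parental (non-recombinant) types.
So the F1 carried e+ j on one chromosome and e j+ on the other — the recessive alleles are on opposite chromosomes (trans / repulsion).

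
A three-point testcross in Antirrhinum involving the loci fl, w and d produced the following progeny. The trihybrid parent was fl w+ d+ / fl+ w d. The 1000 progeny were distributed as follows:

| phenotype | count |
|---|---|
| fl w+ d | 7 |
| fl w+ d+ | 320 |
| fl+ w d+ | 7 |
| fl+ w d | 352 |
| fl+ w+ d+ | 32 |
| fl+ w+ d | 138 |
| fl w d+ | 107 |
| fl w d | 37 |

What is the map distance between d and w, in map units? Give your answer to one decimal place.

25.9 map units

The two rarest classes, fl w+ d and fl+ w d+, are the double crossovers. Comparing them with the parentals, only the d allele has switched, so d is the middle locus and the order is fl – d – w.
Crossovers in the d–w interval produce the single-crossover classes fl w d+ and fl+ w+ d (107 + 138 = 245) plus the double crossovers (14).
RF(d–w) = (245 + 14) / 1000 = 259/1000 = 0.2590 → 25.9 map units.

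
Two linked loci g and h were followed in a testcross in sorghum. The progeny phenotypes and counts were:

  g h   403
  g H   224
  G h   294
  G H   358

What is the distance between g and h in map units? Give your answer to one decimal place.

40.5 map units

The two most frequent classes, G H (358) and g h (403), are the parental types, so the F1 was G H / g h.
The recombinant classes are G h and g H: 294 + 224 = 518.
Recombination frequency = 518/1279 = 0.4050 ≈ 40.5%, i.e. 40.5 map units.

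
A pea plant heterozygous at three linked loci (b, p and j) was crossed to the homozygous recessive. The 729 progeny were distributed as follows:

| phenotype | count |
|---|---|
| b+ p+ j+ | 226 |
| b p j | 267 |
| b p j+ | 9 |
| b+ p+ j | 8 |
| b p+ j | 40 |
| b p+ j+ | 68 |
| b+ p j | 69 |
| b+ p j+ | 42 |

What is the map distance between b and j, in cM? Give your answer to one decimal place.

21.1 cM

The two most frequent reciprocal classes, b p j and b+ p+ j+, are the parental types, so the F1 was b p j / b+ p+ j+.
The two rarest classes, b p j+ and b+ p+ j, are the double crossovers. Comparing them with the parentals, only the j allele has switched, so j is the middle locus and the order is p – j – b.
Crossovers in the j–b interval produce the single-crossover classes b+ p j and b p+ j+ (69 + 68 = 137) plus the double crossovers (17).
RF(j–b) = (137 + 17) / 729 = 154/729 = 0.2112 → 21.1 cM.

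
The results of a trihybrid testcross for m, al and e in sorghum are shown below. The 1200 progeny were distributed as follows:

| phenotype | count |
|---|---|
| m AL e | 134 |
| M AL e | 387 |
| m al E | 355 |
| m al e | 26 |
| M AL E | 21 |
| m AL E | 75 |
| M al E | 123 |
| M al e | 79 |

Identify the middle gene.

e

The two most frequent reciprocal classes, M AL e and m al E, are the parental types, so the F1 was M AL e / m al E.
The two rarest classes, M AL E and m al e, are the double crossovers. Comparing them with the parentals, only the e allele has switched, so e is the middle locus and the order is m – e – al.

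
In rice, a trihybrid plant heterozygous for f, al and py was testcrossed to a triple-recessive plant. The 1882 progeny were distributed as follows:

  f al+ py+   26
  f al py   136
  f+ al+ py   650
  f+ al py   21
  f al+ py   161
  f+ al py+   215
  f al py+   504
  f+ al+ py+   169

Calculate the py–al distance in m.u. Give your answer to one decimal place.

The two most frequent reciprocal classes, f al py+ and f+ al+ py, are the parental types, so the F1 was f al py+ / f+ al+ py.
The two rarest classes, f al+ py+ and f+ al py, are the double crossovers. Comparing them with the parentals, only the al allele has switched, so al is the middle locus and the order is py – al – f.
Crossovers in the py–al interval produce the single-crossover classes f al py and f+ al+ py+ (136 + 169 = 305) plus the double crossovers (47).
RF(py–al) = (305 + 47) / 1882 = 352/1882 = 0.1870 → 18.7 m.u.

18.7 m.u.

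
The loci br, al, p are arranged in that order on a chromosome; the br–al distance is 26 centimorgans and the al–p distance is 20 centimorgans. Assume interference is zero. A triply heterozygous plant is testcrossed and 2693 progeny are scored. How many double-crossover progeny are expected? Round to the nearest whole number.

140

Map distances give recombination frequencies of 0.260 and 0.200 for the two intervals.
With no interference, expected double-crossover frequency = 0.260 × 0.200 = 0.05200.
Expected number = 0.05200 × 2693 = 140.04 ≈ 140.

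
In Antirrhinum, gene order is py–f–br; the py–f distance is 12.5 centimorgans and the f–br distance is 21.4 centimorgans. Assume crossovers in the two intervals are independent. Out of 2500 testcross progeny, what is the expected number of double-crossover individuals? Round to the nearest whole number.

Map distances give recombination frequencies of 0.125 and 0.214 for the two intervals.
With no interference, expected double-crossover frequency = 0.125 × 0.214 = 0.02675.
Expected number = 0.02675 × 2500 = 66.88 ≈ 67.

67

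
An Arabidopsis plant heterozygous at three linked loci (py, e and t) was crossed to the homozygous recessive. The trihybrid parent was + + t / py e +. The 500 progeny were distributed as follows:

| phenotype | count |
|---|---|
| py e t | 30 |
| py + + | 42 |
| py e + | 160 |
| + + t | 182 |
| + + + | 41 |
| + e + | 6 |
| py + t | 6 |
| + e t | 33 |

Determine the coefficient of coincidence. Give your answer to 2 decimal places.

The two rarest classes, py + t and + e +, are the double crossovers. Comparing them with the parentals, only the py allele has switched, so py is the middle locus and the order is e – py – t.
e–py: (75 + 12)/500 = 0.1740; py–t: (71 + 12)/500 = 0.1660.
Expected DCO frequency = 0.1740 × 0.1660 ≈ 0.02888; observed = 12/500 ≈ 0.02400.
Coefficient of coincidence = 0.02400/0.02888 ≈ 0.83.

0.83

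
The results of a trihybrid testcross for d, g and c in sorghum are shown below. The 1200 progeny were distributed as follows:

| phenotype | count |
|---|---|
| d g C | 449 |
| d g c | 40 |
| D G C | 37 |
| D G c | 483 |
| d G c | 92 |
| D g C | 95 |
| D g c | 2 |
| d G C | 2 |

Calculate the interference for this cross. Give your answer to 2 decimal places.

The two most frequent reciprocal classes, D G c and d g C, are the parental types, so the F1 was D G c / d g C.
The two rarest classes, D g c and d G C, are the double crossovers. Comparing them with the parentals, only the g allele has switched, so g is the middle locus and the order is d – g – c.
d–g: (187 + 4)/1200 = 0.1592; g–c: (77 + 4)/1200 = 0.0675.
Expected DCO frequency = 0.1592 × 0.0675 ≈ 0.01075; observed = 4/1200 ≈ 0.00333.
Coefficient of coincidence = 0.00333/0.01075 ≈ 0.31; interference = 1 − 0.31 = 0.69.

0.69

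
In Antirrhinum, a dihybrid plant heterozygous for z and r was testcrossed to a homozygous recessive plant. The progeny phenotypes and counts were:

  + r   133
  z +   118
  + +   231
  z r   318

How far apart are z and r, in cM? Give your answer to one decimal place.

The two most frequent classes, + + (231) and z r (318), are the parental types, so the F1 was + + / z r.
The recombinant classes are + r and z +: 133 + 118 = 251.
Recombination frequency = 251/800 = 0.3137 ≈ 31.4%, i.e. 31.4 cM.

31.4 cM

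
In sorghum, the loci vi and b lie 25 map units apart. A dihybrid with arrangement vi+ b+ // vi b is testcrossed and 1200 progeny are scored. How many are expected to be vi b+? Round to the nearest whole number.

150

A map distance of 25 map units corresponds to a recombination frequency of 0.250.
The F1 is vi+ b+ / vi b, so vi b+ is a recombinant gamete class with expected frequency r/2 = 0.250/2 = 0.1250.
Expected number = 0.1250 × 1200 = 150.00 ≈ 150.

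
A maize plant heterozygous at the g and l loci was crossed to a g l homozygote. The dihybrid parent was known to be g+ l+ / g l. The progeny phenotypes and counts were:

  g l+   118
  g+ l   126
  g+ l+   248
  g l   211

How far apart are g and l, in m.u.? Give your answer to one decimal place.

The recombinant classes are g+ l and g l+: 126 + 118 = 244.
Recombination frequency = 244/703 = 0.3471 ≈ 34.7%, i.e. 34.7 m.u.

34.7 m.u.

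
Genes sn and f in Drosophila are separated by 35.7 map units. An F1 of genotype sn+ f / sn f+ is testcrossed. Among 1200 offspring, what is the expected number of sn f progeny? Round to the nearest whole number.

214

A map distance of 35.7 map units corresponds to a recombination frequency of 0.357.
The F1 is sn+ f / sn f+, so sn f is a recombinant gamete class with expected frequency r/2 = 0.357/2 = 0.1785.
Expected number = 0.1785 × 1200 = 214.20 ≈ 214.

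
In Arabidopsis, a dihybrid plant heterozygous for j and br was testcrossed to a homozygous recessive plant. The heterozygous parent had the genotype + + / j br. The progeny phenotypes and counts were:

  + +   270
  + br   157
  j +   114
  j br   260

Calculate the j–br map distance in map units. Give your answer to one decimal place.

The recombinant classes are + br and j +: 157 + 114 = 271.
Recombination frequency = 271/801 = 0.3383 ≈ 33.8%, i.e. 33.8 map units.

33.8 map units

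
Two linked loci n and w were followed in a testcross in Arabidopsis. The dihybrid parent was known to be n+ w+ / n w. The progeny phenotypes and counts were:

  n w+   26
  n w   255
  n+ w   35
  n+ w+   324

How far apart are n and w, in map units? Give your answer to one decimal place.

The recombinant classes are n+ w and n w+: 35 + 26 = 61.
Recombination frequency = 61/640 = 0.0953 ≈ 9.5%, i.e. 9.5 map units.

9.5 map units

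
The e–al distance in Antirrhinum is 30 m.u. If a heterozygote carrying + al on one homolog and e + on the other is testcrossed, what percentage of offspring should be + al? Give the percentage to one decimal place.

35.0%

A map distance of 30 m.u. corresponds to a recombination frequency of 0.300.
The F1 is + al / e +, so + al is a parental gamete class with expected frequency (1 − r)/2 = 0.700/2 = 0.3500.
That is 0.3500 = 35.0% of the progeny.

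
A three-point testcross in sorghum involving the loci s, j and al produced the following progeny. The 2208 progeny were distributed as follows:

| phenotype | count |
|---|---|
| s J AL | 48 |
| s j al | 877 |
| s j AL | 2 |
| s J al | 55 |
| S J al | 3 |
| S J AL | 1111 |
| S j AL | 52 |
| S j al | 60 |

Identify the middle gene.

The two most frequent reciprocal classes, s j al and S J AL, are the parental types, so the F1 was s j al / S J AL.
The two rarest classes, s j AL and S J al, are the double crossovers. Comparing them with the parentals, only the al allele has switched, so al is the middle locus and the order is j – al – s.

al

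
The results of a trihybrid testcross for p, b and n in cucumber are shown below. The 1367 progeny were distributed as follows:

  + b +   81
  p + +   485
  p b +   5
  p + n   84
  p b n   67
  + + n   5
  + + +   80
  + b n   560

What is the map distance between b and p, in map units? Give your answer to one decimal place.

11.5 map units

The two most frequent reciprocal classes, p + + and + b n, are the parental types, so the F1 was p + + / + b n.
The two rarest classes, p b + and + + n, are the double crossovers. Comparing them with the parentals, only the b allele has switched, so b is the middle locus and the order is p – b – n.
Crossovers in the p–b interval produce the single-crossover classes + + + and p b n (80 + 67 = 147) plus the double crossovers (10).
RF(p–b) = (147 + 10) / 1367 = 157/1367 = 0.1149 → 11.5 map units.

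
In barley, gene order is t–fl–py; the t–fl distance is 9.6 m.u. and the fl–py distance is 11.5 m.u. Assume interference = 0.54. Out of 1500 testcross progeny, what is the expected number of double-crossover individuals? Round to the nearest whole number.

8

Map distances give recombination frequencies of 0.096 and 0.115 for the two intervals.
With interference 0.54 (so coincidence = 0.46), expected double-crossover frequency = 0.096 × 0.115 × 0.46 = 0.00508.
Expected number = 0.00508 × 1500 = 7.62 ≈ 8.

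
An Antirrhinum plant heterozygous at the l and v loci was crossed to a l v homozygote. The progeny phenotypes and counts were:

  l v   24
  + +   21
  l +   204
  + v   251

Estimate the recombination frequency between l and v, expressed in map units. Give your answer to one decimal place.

9.0 map units

The two most frequent classes, + v (251) and l + (204), are the parental types, so the F1 was + v / l +.
The recombinant classes are + + and l v: 21 + 24 = 45.
Recombination frequency = 45/500 = 0.0900 ≈ 9.0%, i.e. 9.0 map units.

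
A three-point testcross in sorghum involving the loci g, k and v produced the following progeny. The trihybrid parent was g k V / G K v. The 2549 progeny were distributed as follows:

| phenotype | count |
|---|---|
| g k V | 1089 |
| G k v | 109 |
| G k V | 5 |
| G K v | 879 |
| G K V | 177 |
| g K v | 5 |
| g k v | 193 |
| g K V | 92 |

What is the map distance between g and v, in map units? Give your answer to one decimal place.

The two rarest classes, G k V and g K v, are the double crossovers. Comparing them with the parentals, only the g allele has switched, so g is the middle locus and the order is k – g – v.
Crossovers in the g–v interval produce the single-crossover classes g k v and G K V (193 + 177 = 370) plus the double crossovers (10).
RF(g–v) = (370 + 10) / 2549 = 380/2549 = 0.1491 → 14.9 map units.

14.9 map units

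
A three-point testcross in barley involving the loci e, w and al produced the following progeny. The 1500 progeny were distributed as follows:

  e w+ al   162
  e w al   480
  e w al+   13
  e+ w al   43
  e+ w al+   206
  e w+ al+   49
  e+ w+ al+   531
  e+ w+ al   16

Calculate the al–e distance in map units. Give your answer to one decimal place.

8.1 map units

The two most frequent reciprocal classes, e w al and e+ w+ al+, are the parental types, so the F1 was e w al / e+ w+ al+.
The two rarest classes, e w al+ and e+ w+ al, are the double crossovers. Comparing them with the parentals, only the al allele has switched, so al is the middle locus and the order is e – al – w.
Crossovers in the e–al interval produce the single-crossover classes e+ w al and e w+ al+ (43 + 49 = 92) plus the double crossovers (29).
RF(e–al) = (92 + 29) / 1500 = 121/1500 = 0.0807 → 8.1 map units.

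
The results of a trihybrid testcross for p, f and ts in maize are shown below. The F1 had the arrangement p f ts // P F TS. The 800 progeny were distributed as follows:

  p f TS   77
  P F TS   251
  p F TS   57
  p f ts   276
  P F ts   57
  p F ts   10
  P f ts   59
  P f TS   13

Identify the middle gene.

f

The two rarest classes, p F ts and P f TS, are the double crossovers. Comparing them with the parentals, only the f allele has switched, so f is the middle locus and the order is p – f – ts.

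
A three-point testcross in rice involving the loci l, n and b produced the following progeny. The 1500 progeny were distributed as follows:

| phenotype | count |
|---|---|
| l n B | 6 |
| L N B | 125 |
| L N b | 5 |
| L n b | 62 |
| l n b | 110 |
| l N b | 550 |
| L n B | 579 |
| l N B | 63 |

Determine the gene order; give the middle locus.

The two most frequent reciprocal classes, l N b and L n B, are the parental types, so the F1 was l N b / L n B.
The two rarest classes, L N b and l n B, are the double crossovers. Comparing them with the parentals, only the l allele has switched, so l is the middle locus and the order is b – l – n.

l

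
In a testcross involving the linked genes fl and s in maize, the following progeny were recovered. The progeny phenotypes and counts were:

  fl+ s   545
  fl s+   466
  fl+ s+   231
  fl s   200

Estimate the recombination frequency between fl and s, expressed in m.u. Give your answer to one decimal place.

29.9 m.u.

The two most frequent classes, fl+ s (545) and fl s+ (466), are the parental types, so the F1 was fl+ s / fl s+.
The recombinant classes are fl+ s+ and fl s: 231 + 200 = 431.
Recombination frequency = 431/1442 = 0.2989 ≈ 29.9%, i.e. 29.9 m.u.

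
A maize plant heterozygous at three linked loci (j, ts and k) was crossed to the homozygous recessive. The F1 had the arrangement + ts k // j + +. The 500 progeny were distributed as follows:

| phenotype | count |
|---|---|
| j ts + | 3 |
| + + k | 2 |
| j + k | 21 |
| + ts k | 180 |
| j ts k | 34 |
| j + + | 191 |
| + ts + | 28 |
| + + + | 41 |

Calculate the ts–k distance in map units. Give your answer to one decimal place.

The two rarest classes, + + k and j ts +, are the double crossovers. Comparing them with the parentals, only the ts allele has switched, so ts is the middle locus and the order is j – ts – k.
Crossovers in the ts–k interval produce the single-crossover classes + ts + and j + k (28 + 21 = 49) plus the double crossovers (5).
RF(ts–k) = (49 + 5) / 500 = 54/500 = 0.1080 → 10.8 map units.

10.8 map units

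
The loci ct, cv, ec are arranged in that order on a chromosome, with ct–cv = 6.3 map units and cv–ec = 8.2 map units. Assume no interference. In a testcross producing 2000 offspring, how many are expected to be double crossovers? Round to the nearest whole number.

10

Map distances give recombination frequencies of 0.063 and 0.082 for the two intervals.
With no interference, expected double-crossover frequency = 0.063 × 0.082 = 0.00517.
Expected number = 0.00517 × 2000 = 10.33 ≈ 10.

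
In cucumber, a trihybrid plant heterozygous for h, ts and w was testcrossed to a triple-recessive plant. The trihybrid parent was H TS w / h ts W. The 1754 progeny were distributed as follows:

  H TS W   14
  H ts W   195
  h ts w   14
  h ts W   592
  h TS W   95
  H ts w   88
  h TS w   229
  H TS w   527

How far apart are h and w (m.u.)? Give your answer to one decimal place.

25.8 m.u.

The two rarest classes, H TS W and h ts w, are the double crossovers. Comparing them with the parentals, only the w allele has switched, so w is the middle locus and the order is ts – w – h.
Crossovers in the w–h interval produce the single-crossover classes h TS w and H ts W (229 + 195 = 424) plus the double crossovers (28).
RF(w–h) = (424 + 28) / 1754 = 452/1754 = 0.2577 → 25.8 m.u.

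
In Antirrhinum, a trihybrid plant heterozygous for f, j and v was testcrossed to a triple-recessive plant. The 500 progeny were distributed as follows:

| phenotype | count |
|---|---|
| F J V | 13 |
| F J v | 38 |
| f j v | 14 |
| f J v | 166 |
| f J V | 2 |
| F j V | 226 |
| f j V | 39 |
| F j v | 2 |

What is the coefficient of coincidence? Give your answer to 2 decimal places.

The two most frequent reciprocal classes, f J v and F j V, are the parental types, so the F1 was f J v / F j V.
The two rarest classes, f J V and F j v, are the double crossovers. Comparing them with the parentals, only the v allele has switched, so v is the middle locus and the order is j – v – f.
j–v: (27 + 4)/500 = 0.0620; v–f: (77 + 4)/500 = 0.1620.
Expected DCO frequency = 0.0620 × 0.1620 ≈ 0.01004; observed = 4/500 ≈ 0.00800.
Coefficient of coincidence = 0.00800/0.01004 ≈ 0.80.

0.80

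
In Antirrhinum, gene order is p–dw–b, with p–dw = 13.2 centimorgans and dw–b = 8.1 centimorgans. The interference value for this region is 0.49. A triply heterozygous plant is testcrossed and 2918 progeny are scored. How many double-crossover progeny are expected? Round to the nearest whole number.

16

Map distances give recombination frequencies of 0.132 and 0.081 for the two intervals.
With interference 0.49 (so coincidence = 0.51), expected double-crossover frequency = 0.132 × 0.081 × 0.51 = 0.00545.
Expected number = 0.00545 × 2918 = 15.91 ≈ 16.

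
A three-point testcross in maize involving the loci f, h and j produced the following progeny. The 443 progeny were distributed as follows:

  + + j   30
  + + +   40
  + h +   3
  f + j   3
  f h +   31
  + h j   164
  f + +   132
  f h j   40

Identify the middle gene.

The two most frequent reciprocal classes, + h j and f + +, are the parental types, so the F1 was + h j / f + +.
The two rarest classes, + h + and f + j, are the double crossovers. Comparing them with the parentals, only the j allele has switched, so j is the middle locus and the order is f – j – h.

j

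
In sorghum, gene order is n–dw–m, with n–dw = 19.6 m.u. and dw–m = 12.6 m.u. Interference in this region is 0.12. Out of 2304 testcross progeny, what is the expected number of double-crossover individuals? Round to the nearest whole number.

50

Map distances give recombination frequencies of 0.196 and 0.126 for the two intervals.
With interference 0.12 (so coincidence = 0.88), expected double-crossover frequency = 0.196 × 0.126 × 0.88 = 0.02173.
Expected number = 0.02173 × 2304 = 50.07 ≈ 50.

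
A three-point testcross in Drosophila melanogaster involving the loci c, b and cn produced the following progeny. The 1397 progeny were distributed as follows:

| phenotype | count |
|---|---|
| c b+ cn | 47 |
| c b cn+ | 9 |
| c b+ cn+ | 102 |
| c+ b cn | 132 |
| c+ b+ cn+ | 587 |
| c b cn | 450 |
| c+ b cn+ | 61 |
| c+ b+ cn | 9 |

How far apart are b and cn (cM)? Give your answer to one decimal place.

The two most frequent reciprocal classes, c b cn and c+ b+ cn+, are the parental types, so the F1 was c b cn / c+ b+ cn+.
The two rarest classes, c b cn+ and c+ b+ cn, are the double crossovers. Comparing them with the parentals, only the cn allele has switched, so cn is the middle locus and the order is c – cn – b.
Crossovers in the cn–b interval produce the single-crossover classes c b+ cn and c+ b cn+ (47 + 61 = 108) plus the double crossovers (18).
RF(cn–b) = (108 + 18) / 1397 = 126/1397 = 0.0902 → 9.0 cM.

9.0 cM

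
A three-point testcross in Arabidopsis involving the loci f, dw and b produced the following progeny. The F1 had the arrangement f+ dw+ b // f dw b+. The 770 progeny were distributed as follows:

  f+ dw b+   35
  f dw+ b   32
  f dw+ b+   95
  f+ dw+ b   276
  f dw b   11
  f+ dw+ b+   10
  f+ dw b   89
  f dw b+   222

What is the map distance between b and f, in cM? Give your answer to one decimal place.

11.4 cM

The two rarest classes, f+ dw+ b+ and f dw b, are the double crossovers. Comparing them with the parentals, only the b allele has switched, so b is the middle locus and the order is f – b – dw.
Crossovers in the f–b interval produce the single-crossover classes f dw+ b and f+ dw b+ (32 + 35 = 67) plus the double crossovers (21).
RF(f–b) = (67 + 21) / 770 = 88/770 = 0.1143 → 11.4 cM.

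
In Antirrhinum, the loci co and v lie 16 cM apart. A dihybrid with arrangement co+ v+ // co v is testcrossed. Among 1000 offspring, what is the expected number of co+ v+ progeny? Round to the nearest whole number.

420

A map distance of 16 cM corresponds to a recombination frequency of 0.160.
The F1 is co+ v+ / co v, so co+ v+ is a parental gamete class with expected frequency (1 − r)/2 = 0.840/2 = 0.4200.
Expected number = 0.4200 × 1000 = 420.00 ≈ 420.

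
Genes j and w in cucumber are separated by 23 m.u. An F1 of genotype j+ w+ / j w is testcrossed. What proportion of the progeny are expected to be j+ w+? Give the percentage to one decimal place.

38.5%

A map distance of 23 m.u. corresponds to a recombination frequency of 0.230.
The F1 is j+ w+ / j w, so j+ w+ is a parental gamete class with expected frequency (1 − r)/2 = 0.770/2 = 0.3850.
That is 0.3850 = 38.5% of the progeny.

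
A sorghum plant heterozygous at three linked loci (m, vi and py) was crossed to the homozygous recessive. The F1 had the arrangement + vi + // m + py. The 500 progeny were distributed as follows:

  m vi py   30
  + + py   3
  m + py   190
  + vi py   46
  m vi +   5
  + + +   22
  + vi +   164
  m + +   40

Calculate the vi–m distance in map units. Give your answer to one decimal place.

12.0 map units

The two rarest classes, m vi + and + + py, are the double crossovers. Comparing them with the parentals, only the m allele has switched, so m is the middle locus and the order is vi – m – py.
Crossovers in the vi–m interval produce the single-crossover classes + + + and m vi py (22 + 30 = 52) plus the double crossovers (8).
RF(vi–m) = (52 + 8) / 500 = 60/500 = 0.1200 → 12.0 map units.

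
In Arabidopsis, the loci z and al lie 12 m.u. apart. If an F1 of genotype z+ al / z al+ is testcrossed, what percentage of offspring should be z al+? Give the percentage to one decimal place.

A map distance of 12 m.u. corresponds to a recombination frequency of 0.120.
The F1 is z+ al / z al+, so z al+ is a parental gamete class with expected frequency (1 − r)/2 = 0.880/2 = 0.4400.
That is 0.4400 = 44.0% of the progeny.

44.0%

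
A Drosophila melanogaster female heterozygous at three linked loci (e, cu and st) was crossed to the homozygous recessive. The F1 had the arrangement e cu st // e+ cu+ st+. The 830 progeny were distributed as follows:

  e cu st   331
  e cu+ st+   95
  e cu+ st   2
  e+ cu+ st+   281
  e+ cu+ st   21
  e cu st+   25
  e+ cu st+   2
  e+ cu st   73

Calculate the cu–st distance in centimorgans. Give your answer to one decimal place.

The two rarest classes, e cu+ st and e+ cu st+, are the double crossovers. Comparing them with the parentals, only the cu allele has switched, so cu is the middle locus and the order is st – cu – e.
Crossovers in the st–cu interval produce the single-crossover classes e cu st+ and e+ cu+ st (25 + 21 = 46) plus the double crossovers (4).
RF(st–cu) = (46 + 4) / 830 = 50/830 = 0.0602 → 6.0 centimorgans.

6.0 centimorgans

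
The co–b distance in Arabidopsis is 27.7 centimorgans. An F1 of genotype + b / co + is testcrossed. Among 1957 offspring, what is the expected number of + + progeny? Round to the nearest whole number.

A map distance of 27.7 centimorgans corresponds to a recombination frequency of 0.277.
The F1 is + b / co +, so + + is a recombinant gamete class with expected frequency r/2 = 0.277/2 = 0.1385.
Expected number = 0.1385 × 1957 = 271.04 ≈ 271.

271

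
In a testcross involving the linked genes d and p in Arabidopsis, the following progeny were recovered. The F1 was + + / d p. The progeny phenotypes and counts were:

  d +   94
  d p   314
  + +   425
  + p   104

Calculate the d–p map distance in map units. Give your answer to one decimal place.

The recombinant classes are + p and d +: 104 + 94 = 198.
Recombination frequency = 198/937 = 0.2113 ≈ 21.1%, i.e. 21.1 map units.

21.1 map units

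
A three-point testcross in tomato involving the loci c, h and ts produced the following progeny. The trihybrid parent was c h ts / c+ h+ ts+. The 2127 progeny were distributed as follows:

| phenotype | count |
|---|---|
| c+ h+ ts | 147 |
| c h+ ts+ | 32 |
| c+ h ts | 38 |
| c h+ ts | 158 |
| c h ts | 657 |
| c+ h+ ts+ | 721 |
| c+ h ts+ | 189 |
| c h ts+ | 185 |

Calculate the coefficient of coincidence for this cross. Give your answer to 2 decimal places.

0.89

The two rarest classes, c+ h ts and c h+ ts+, are the double crossovers. Comparing them with the parentals, only the c allele has switched, so c is the middle locus and the order is ts – c – h.
ts–c: (332 + 70)/2127 = 0.1890; c–h: (347 + 70)/2127 = 0.1961.
Expected DCO frequency = 0.1890 × 0.1961 ≈ 0.03706; observed = 70/2127 ≈ 0.03291.
Coefficient of coincidence = 0.03291/0.03706 ≈ 0.89.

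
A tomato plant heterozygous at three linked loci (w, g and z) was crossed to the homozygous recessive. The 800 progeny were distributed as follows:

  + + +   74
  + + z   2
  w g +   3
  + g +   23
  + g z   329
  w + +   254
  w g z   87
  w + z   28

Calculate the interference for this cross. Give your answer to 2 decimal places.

The two most frequent reciprocal classes, w + + and + g z, are the parental types, so the F1 was w + + / + g z.
The two rarest classes, w g + and + + z, are the double crossovers. Comparing them with the parentals, only the g allele has switched, so g is the middle locus and the order is w – g – z.
w–g: (161 + 5)/800 = 0.2075; g–z: (51 + 5)/800 = 0.0700.
Expected DCO frequency = 0.2075 × 0.0700 ≈ 0.01453; observed = 5/800 ≈ 0.00625.
Coefficient of coincidence = 0.00625/0.01453 ≈ 0.43; interference = 1 − 0.43 = 0.57.

0.57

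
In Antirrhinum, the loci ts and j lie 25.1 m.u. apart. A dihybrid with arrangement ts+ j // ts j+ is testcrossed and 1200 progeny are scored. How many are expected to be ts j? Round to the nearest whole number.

151

A map distance of 25.1 m.u. corresponds to a recombination frequency of 0.251.
The F1 is ts+ j / ts j+, so ts j is a recombinant gamete class with expected frequency r/2 = 0.251/2 = 0.1255.
Expected number = 0.1255 × 1200 = 150.60 ≈ 151.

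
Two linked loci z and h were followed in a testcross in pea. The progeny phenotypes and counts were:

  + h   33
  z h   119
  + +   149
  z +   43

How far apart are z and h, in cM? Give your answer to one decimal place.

The two most frequent classes, + + (149) and z h (119), are the parental types, so the F1 was + + / z h.
The recombinant classes are + h and z +: 33 + 43 = 76.
Recombination frequency = 76/344 = 0.2209 ≈ 22.1%, i.e. 22.1 cM.

22.1 cM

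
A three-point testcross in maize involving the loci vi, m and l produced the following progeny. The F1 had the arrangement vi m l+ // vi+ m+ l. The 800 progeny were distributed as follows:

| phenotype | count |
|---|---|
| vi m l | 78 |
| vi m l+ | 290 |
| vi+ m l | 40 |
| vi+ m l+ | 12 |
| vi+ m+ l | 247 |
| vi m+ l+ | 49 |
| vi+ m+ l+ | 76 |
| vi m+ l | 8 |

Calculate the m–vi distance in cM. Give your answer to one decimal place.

The two rarest classes, vi+ m l+ and vi m+ l, are the double crossovers. Comparing them with the parentals, only the vi allele has switched, so vi is the middle locus and the order is l – vi – m.
Crossovers in the vi–m interval produce the single-crossover classes vi m+ l+ and vi+ m l (49 + 40 = 89) plus the double crossovers (20).
RF(vi–m) = (89 + 20) / 800 = 109/800 = 0.1363 → 13.6 cM.

13.6 cM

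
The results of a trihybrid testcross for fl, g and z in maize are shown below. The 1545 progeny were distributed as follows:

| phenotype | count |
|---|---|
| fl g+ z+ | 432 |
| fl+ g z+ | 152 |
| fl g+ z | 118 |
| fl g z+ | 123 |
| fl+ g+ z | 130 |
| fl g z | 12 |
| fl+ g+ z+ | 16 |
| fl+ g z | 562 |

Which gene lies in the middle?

fl

The two most frequent reciprocal classes, fl+ g z and fl g+ z+, are the parental types, so the F1 was fl+ g z / fl g+ z+.
The two rarest classes, fl g z and fl+ g+ z+, are the double crossovers. Comparing them with the parentals, only the fl allele has switched, so fl is the middle locus and the order is g – fl – z.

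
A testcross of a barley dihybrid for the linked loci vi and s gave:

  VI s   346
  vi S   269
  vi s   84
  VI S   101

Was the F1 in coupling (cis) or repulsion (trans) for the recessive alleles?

The two most frequent classes are VI s (346) and vi S (269); these are the parental (non-recombinant) types.
So the F1 carried VI s on one chromosome and vi S on the other — the recessive alleles are on opposite chromosomes (trans / repulsion).

trans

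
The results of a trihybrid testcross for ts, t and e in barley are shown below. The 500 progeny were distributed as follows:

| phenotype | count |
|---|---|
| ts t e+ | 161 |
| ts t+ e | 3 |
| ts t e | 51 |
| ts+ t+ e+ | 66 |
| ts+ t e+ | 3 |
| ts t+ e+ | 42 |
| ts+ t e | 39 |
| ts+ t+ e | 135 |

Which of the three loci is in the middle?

The two most frequent reciprocal classes, ts+ t+ e and ts t e+, are the parental types, so the F1 was ts+ t+ e / ts t e+.
The two rarest classes, ts t+ e and ts+ t e+, are the double crossovers. Comparing them with the parentals, only the ts allele has switched, so ts is the middle locus and the order is t – ts – e.

ts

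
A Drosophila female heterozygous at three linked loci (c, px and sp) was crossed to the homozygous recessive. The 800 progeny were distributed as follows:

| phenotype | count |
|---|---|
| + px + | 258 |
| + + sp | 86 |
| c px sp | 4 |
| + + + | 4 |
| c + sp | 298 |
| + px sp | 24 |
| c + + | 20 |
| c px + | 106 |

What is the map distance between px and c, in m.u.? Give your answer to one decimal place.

The two most frequent reciprocal classes, + px + and c + sp, are the parental types, so the F1 was + px + / c + sp.
The two rarest classes, + + + and c px sp, are the double crossovers. Comparing them with the parentals, only the px allele has switched, so px is the middle locus and the order is c – px – sp.
Crossovers in the c–px interval produce the single-crossover classes c px + and + + sp (106 + 86 = 192) plus the double crossovers (8).
RF(c–px) = (192 + 8) / 800 = 200/800 = 0.2500 → 25.0 m.u.

25.0 m.u.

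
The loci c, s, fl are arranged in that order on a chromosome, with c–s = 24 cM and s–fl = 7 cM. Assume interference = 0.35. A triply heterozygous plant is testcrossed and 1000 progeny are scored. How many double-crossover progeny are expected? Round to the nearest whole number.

11

Map distances give recombination frequencies of 0.240 and 0.070 for the two intervals.
With interference 0.35 (so coincidence = 0.65), expected double-crossover frequency = 0.240 × 0.070 × 0.65 = 0.01092.
Expected number = 0.01092 × 1000 = 10.92 ≈ 11.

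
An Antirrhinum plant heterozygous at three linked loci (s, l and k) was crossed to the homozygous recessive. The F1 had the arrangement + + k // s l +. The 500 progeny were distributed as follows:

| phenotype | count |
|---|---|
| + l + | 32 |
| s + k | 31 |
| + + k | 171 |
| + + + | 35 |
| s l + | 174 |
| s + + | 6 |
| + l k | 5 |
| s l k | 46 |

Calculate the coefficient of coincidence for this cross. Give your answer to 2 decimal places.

0.81

The two rarest classes, + l k and s + +, are the double crossovers. Comparing them with the parentals, only the l allele has switched, so l is the middle locus and the order is k – l – s.
k–l: (81 + 11)/500 = 0.1840; l–s: (63 + 11)/500 = 0.1480.
Expected DCO frequency = 0.1840 × 0.1480 ≈ 0.02723; observed = 11/500 ≈ 0.02200.
Coefficient of coincidence = 0.02200/0.02723 ≈ 0.81.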